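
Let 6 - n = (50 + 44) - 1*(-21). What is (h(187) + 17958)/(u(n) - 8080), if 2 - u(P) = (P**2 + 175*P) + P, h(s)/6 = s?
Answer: -3816/155 ≈ -24.619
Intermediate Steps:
h(s) = 6*s
n = -109 (n = 6 - ((50 + 44) - 1*(-21)) = 6 - (94 + 21) = 6 - 1*115 = 6 - 115 = -109)
u(P) = 2 - P**2 - 176*P (u(P) = 2 - ((P**2 + 175*P) + P) = 2 - (P**2 + 176*P) = 2 + (-P**2 - 176*P) = 2 - P**2 - 176*P)
(h(187) + 17958)/(u(n) - 8080) = (6*187 + 17958)/((2 - 1*(-109)**2 - 176*(-109)) - 8080) = (1122 + 17958)/((2 - 1*11881 + 19184) - 8080) = 19080/((2 - 11881 + 19184) - 8080) = 19080/(7305 - 8080) = 19080/(-775) = 19080*(-1/775) = -3816/155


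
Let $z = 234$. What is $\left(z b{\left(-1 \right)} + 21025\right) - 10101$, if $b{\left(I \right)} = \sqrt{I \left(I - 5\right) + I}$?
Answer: $10924 + 234 \sqrt{5} \approx 11447.0$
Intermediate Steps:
$b{\left(I \right)} = \sqrt{I + I \left(-5 + I\right)}$ ($b{\left(I \right)} = \sqrt{I \left(-5 + I\right) + I} = \sqrt{I + I \left(-5 + I\right)}$)
$\left(z b{\left(-1 \right)} + 21025\right) - 10101 = \left(234 \sqrt{- (-4 - 1)} + 21025\right) - 10101 = \left(234 \sqrt{\left(-1\right) \left(-5\right)} + 21025\right) - 10101 = \left(234 \sqrt{5} + 21025\right) - 10101 = \left(21025 + 234 \sqrt{5}\right) - 10101 = 10924 + 234 \sqrt{5}$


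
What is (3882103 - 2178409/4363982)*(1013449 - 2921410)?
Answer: -32323579015794202257/4363982 ≈ -7.4069e+12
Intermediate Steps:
(3882103 - 2178409/4363982)*(1013449 - 2921410) = (3882103 - 2178409*1/4363982)*(-1907961) = (3882103 - 2178409/4363982)*(-1907961) = (16941425435737/4363982)*(-1907961) = -32323579015794202257/4363982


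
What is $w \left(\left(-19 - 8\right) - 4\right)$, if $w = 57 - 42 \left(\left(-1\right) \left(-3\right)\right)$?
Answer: $2139$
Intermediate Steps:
$w = -69$ ($w = 57 - 126 = -69$)
$w \left(\left(-19 - 8\right) - 4\right) = - 69 \left(\left(-19 - 8\right) - 4\right) = - 69 \left(-27 - 4\right) = \left(-69\right) \left(-31\right) = 2139$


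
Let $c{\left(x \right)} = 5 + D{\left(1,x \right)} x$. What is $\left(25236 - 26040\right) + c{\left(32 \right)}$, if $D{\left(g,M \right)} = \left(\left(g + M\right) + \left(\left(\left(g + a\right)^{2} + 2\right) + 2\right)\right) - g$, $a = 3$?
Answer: $865$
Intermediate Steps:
$D{\left(g,M \right)} = 4 + M + \left(3 + g\right)^{2}$ ($D{\left(g,M \right)} = \left(\left(g + M\right) + \left(\left(\left(g + 3\right)^{2} + 2\right) + 2\right)\right) - g = \left(\left(M + g\right) + \left(\left(\left(3 + g\right)^{2} + 2\right) + 2\right)\right) - g = \left(\left(M + g\right) + \left(\left(2 + \left(3 + g\right)^{2}\right) + 2\right)\right) - g = \left(\left(M + g\right) + \left(4 + \left(3 + g\right)^{2}\right)\right) - g = \left(4 + M + g + \left(3 + g\right)^{2}\right) - g = 4 + M + \left(3 + g\right)^{2}$)
$c{\left(x \right)} = 5 + x \left(20 + x\right)$ ($c{\left(x \right)} = 5 + \left(4 + x + \left(3 + 1\right)^{2}\right) x = 5 + \left(4 + x + 4^{2}\right) x = 5 + \left(4 + x + 16\right) x = 5 + \left(20 + x\right) x = 5 + x \left(20 + x\right)$)
$\left(25236 - 26040\right) + c{\left(32 \right)} = \left(25236 - 26040\right) + \left(5 + 32 \left(20 + 32\right)\right) = -804 + \left(5 + 32 \cdot 52\right) = -804 + \left(5 + 1664\right) = -804 + 1669 = 865$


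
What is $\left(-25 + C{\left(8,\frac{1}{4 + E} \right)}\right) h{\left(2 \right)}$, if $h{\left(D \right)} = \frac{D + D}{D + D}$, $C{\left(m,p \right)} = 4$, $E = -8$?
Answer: $-21$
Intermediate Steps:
$h{\left(D \right)} = 1$ ($h{\left(D \right)} = \frac{2 D}{2 D} = 2 D \frac{1}{2 D} = 1$)
$\left(-25 + C{\left(8,\frac{1}{4 + E} \right)}\right) h{\left(2 \right)} = \left(-25 + 4\right) 1 = \left(-21\right) 1 = -21$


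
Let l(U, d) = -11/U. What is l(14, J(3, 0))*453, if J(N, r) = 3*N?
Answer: -4983/14 ≈ -355.93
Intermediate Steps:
l(14, J(3, 0))*453 = -11/14*453 = -4983/14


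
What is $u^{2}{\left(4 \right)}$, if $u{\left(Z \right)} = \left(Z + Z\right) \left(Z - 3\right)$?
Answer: $64$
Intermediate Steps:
$u{\left(Z \right)} = 2 Z \left(-3 + Z\right)$
$u^{2}{\left(4 \right)} = \left(2 \cdot 4 \left(-3 + 4\right)\right)^{2} = \left(2 \cdot 4 \cdot 1\right)^{2} = 8^{2} = 64$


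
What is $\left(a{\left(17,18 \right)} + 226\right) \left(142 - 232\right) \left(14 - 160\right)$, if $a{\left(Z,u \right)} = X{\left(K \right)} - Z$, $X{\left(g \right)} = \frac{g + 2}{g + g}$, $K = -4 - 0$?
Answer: $2749545$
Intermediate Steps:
$K = -4$ ($K = -4 + 0 = -4$)
$X{\left(g \right)} = \frac{2 + g}{2 g}$
$a{\left(Z,u \right)} = \frac{1}{4} - Z$ ($a{\left(Z,u \right)} = \frac{2 - 4}{2 \left(-4\right)} - Z = \frac{1}{2} \left(- \frac{1}{4}\right) \left(-2\right) - Z = \frac{1}{4} - Z$)
$\left(a{\left(17,18 \right)} + 226\right) \left(142 - 232\right) \left(14 - 160\right) = \left(\left(\frac{1}{4} - 17\right) + 226\right) \left(142 - 232\right) \left(14 - 160\right) = \left(\left(\frac{1}{4} - 17\right) + 226\right) \left(\left(-90\right) \left(-146\right)\right) = \left(- \frac{67}{4} + 226\right) 13140 = \frac{837}{4} \cdot 13140 = 2749545$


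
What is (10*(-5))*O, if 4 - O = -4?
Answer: -400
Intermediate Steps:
O = 8 (O = 4 - 1*(-4) = 4 + 4 = 8)
(10*(-5))*O = (10*(-5))*8 = -50*8 = -400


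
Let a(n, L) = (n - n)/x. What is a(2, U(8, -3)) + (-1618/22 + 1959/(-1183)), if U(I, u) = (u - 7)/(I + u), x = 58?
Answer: -978596/13013 ≈ -75.201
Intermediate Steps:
U(I, u) = (-7 + u)/(I + u)
a(n, L) = 0 (a(n, L) = (n - n)/58 = 0*(1/58) = 0)
a(2, U(8, -3)) + (-1618/22 + 1959/(-1183)) = 0 + (-1618/22 + 1959/(-1183)) = 0 + (-1618*1/22 + 1959*(-1/1183)) = 0 + (-809/11 - 1959/1183) = 0 - 978596/13013 = -978596/13013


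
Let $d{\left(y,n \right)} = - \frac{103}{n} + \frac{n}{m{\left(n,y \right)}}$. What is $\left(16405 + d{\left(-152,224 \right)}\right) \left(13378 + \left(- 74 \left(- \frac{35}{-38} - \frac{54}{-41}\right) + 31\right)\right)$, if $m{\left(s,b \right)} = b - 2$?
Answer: $\frac{2369135188251}{10906} \approx 2.1723 \cdot 10^{8}$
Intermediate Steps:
$m{\left(s,b \right)} = -2 + b$
$d{\left(y,n \right)} = - \frac{103}{n} + \frac{n}{-2 + y}$
$\left(16405 + d{\left(-152,224 \right)}\right) \left(13378 + \left(- 74 \left(- \frac{35}{-38} - \frac{54}{-41}\right) + 31\right)\right) = \left(16405 + \left(- \frac{103}{224} + \frac{224}{-2 - 152}\right)\right) \left(13378 + \left(- 74 \left(- \frac{35}{-38} - \frac{54}{-41}\right) + 31\right)\right) = \left(16405 + \left(\left(-103\right) \frac{1}{224} + \frac{224}{-154}\right)\right) \left(13378 + \left(- 74 \left(\left(-35\right) \left(- \frac{1}{38}\right) - - \frac{54}{41}\right) + 31\right)\right) = \left(16405 + \left(- \frac{103}{224} + 224 \left(- \frac{1}{154}\right)\right)\right) \left(13378 + \left(- 74 \left(\frac{35}{38} + \frac{54}{41}\right) + 31\right)\right) = \left(16405 - \frac{4717}{2464}\right) \left(13378 + \left(\left(-74\right) \frac{3487}{1558} + 31\right)\right) = \left(16405 - \frac{4717}{2464}\right) \left(13378 + \left(- \frac{129019}{779} + 31\right)\right) = \frac{40417203 \left(13378 - \frac{104870}{779}\right)}{2464} = \frac{40417203}{2464} \cdot \frac{10316592}{779} = \frac{2369135188251}{10906}$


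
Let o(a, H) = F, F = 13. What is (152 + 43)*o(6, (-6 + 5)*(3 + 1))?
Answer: 2535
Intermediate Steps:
o(a, H) = 13
(152 + 43)*o(6, (-6 + 5)*(3 + 1)) = (152 + 43)*13 = 195*13 = 2535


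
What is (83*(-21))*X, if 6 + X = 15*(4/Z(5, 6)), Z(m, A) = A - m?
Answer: -94122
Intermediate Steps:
X = 54 (X = -6 + 15*(4/(6 - 1*5)) = -6 + 15*(4/(6 - 5)) = -6 + 15*(4/1) = -6 + 15*(4*1) = -6 + 15*4 = -6 + 60 = 54)
(83*(-21))*X = (83*(-21))*54 = -1743*54 = -94122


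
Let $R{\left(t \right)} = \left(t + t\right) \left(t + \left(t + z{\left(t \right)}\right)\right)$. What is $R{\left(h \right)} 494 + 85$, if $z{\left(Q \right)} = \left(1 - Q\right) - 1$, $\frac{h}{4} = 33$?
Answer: $17214997$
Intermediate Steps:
$h = 132$ ($h = 4 \cdot 33 = 132$)
$z{\left(Q \right)} = - Q$ ($z{\left(Q \right)} = \left(1 - Q\right) - 1 = - Q$)
$R{\left(t \right)} = 2 t^{2}$ ($R{\left(t \right)} = \left(t + t\right) \left(t + \left(t - t\right)\right) = 2 t \left(t + 0\right) = 2 t t = 2 t^{2}$)
$R{\left(h \right)} 494 + 85 = 2 \cdot 132^{2} \cdot 494 + 85 = 2 \cdot 17424 \cdot 494 + 85 = 34848 \cdot 494 + 85 = 17214912 + 85 = 17214997$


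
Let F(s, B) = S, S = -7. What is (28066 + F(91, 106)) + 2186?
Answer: 30245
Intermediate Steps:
F(s, B) = -7
(28066 + F(91, 106)) + 2186 = (28066 - 7) + 2186 = 28059 + 2186 = 30245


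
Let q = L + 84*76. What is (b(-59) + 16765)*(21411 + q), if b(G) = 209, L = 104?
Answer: 473557626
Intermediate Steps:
q = 6488 (q = 104 + 84*76 = 104 + 6384 = 6488)
(b(-59) + 16765)*(21411 + q) = (209 + 16765)*(21411 + 6488) = 16974*27899 = 473557626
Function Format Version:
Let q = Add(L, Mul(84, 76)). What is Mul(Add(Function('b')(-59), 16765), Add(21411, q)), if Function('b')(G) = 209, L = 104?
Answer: 473557626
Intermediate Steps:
q = 6488 (q = Add(104, Mul(84, 76)) = Add(104, 6384) = 6488)
Mul(Add(Function('b')(-59), 16765), Add(21411, q)) = Mul(Add(209, 16765), Add(21411, 6488)) = Mul(16974, 27899) = 473557626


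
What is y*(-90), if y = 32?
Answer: -2880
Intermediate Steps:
y*(-90) = 32*(-90) = -2880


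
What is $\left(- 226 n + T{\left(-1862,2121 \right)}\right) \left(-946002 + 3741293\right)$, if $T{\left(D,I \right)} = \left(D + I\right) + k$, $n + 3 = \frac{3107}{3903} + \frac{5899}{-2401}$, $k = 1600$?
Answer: $\frac{76288879176433241}{9371103} \approx 8.1409 \cdot 10^{9}$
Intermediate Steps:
$n = - \frac{43677199}{9371103}$ ($n = -3 + \left(\frac{3107}{3903} + \frac{5899}{-2401}\right) = -3 + \left(3107 \cdot \frac{1}{3903} + 5899 \left(- \frac{1}{2401}\right)\right) = -3 + \left(\frac{3107}{3903} - \frac{5899}{2401}\right) = -3 - \frac{15563890}{9371103} = - \frac{43677199}{9371103} \approx -4.6608$)
$T{\left(D,I \right)} = 1600 + D + I$ ($T{\left(D,I \right)} = \left(D + I\right) + 1600 = 1600 + D + I$)
$\left(- 226 n + T{\left(-1862,2121 \right)}\right) \left(-946002 + 3741293\right) = \left(\left(-226\right) \left(- \frac{43677199}{9371103}\right) + \left(1600 - 1862 + 2121\right)\right) \left(-946002 + 3741293\right) = \left(\frac{9871046974}{9371103} + 1859\right) 2795291 = \frac{27291927451}{9371103} \cdot 2795291 = \frac{76288879176433241}{9371103}$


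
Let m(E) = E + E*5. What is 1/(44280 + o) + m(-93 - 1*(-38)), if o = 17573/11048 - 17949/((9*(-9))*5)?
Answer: -21816696798390/66111206939 ≈ -330.00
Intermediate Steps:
o = 68472539/1491480 (o = 17573*(1/11048) - 17949/((-81*5)) = 17573/11048 - 17949/(-405) = 17573/11048 - 17949*(-1/405) = 17573/11048 + 5983/135 = 68472539/1491480 ≈ 45.909)
m(E) = 6*E (m(E) = E + 5*E = 6*E)
1/(44280 + o) + m(-93 - 1*(-38)) = 1/(44280 + 68472539/1491480) + 6*(-93 - 1*(-38)) = 1/(66111206939/1491480) + 6*(-93 + 38) = 1491480/66111206939 + 6*(-55) = 1491480/66111206939 - 330 = -21816696798390/66111206939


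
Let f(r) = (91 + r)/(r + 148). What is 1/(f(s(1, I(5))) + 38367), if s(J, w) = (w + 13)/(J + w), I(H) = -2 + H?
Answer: 8/306941 ≈ 2.6064e-5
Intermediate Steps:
s(J, w) = (13 + w)/(J + w)
f(r) = (91 + r)/(148 + r)
1/(f(s(1, I(5))) + 38367) = 1/((91 + (13 + (-2 + 5))/(1 + (-2 + 5)))/(148 + (13 + (-2 + 5))/(1 + (-2 + 5))) + 38367) = 1/((91 + (13 + 3)/(1 + 3))/(148 + (13 + 3)/(1 + 3)) + 38367) = 1/((91 + 16/4)/(148 + 16/4) + 38367) = 1/((91 + (1/4)*16)/(148 + (1/4)*16) + 38367) = 1/((91 + 4)/(148 + 4) + 38367) = 1/(95/152 + 38367) = 1/((1/152)*95 + 38367) = 1/(5/8 + 38367) = 1/(306941/8) = 8/306941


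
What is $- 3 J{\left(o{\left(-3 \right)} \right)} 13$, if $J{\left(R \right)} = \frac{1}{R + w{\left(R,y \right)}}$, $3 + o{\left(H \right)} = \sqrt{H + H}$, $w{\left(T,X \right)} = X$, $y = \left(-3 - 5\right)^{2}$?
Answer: $- \frac{2379}{3727} + \frac{39 i \sqrt{6}}{3727} \approx -0.63832 + 0.025632 i$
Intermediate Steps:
$y = 64$ ($y = \left(-8\right)^{2} = 64$)
$o{\left(H \right)} = -3 + \sqrt{2} \sqrt{H}$ ($o{\left(H \right)} = -3 + \sqrt{H + H} = -3 + \sqrt{2 H} = -3 + \sqrt{2} \sqrt{H}$)
$J{\left(R \right)} = \frac{1}{64 + R}$ ($J{\left(R \right)} = \frac{1}{R + 64} = \frac{1}{64 + R}$)
$- 3 J{\left(o{\left(-3 \right)} \right)} 13 = - \frac{3}{64 - \left(3 - \sqrt{2} \sqrt{-3}\right)} 13 = - \frac{3}{64 - \left(3 - \sqrt{2} i \sqrt{3}\right)} 13 = - \frac{3}{64 - \left(3 - i \sqrt{6}\right)} 13 = - \frac{3}{61 + i \sqrt{6}} \cdot 13 = - \frac{39}{61 + i \sqrt{6}}$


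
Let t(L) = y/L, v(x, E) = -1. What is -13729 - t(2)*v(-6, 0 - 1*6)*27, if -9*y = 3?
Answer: -27467/2 ≈ -13734.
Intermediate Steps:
y = -1/3 (y = -1/9*3 = -1/3 ≈ -0.33333)
t(L) = -1/(3*L)
-13729 - t(2)*v(-6, 0 - 1*6)*27 = -13729 - -1/3/2*(-1)*27 = -13729 - -1/3*1/2*(-1)*27 = -13729 - (-1/6*(-1))*27 = -13729 - 27/6 = -13729 - 1*9/2 = -13729 - 9/2 = -27467/2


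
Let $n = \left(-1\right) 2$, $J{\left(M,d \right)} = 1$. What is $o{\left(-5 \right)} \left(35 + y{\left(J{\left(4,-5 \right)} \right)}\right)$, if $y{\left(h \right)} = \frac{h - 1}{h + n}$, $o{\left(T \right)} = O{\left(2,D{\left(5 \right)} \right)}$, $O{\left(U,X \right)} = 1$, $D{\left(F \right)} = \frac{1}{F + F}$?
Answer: $35$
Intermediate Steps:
$D{\left(F \right)} = \frac{1}{2 F}$
$n = -2$
$o{\left(T \right)} = 1$
$y{\left(h \right)} = \frac{-1 + h}{-2 + h}$ ($y{\left(h \right)} = \frac{h - 1}{h - 2} = \frac{-1 + h}{-2 + h}$)
$o{\left(-5 \right)} \left(35 + y{\left(J{\left(4,-5 \right)} \right)}\right) = 1 \left(35 + \frac{-1 + 1}{-2 + 1}\right) = 1 \left(35 + \frac{1}{-1} \cdot 0\right) = 1 \left(35 - 0\right) = 1 \left(35 + 0\right) = 1 \cdot 35 = 35$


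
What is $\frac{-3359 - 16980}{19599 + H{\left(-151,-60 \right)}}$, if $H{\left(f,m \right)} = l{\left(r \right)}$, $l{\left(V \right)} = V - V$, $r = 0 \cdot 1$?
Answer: $- \frac{20339}{19599} \approx -1.0378$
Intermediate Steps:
$r = 0$
$l{\left(V \right)} = 0$
$H{\left(f,m \right)} = 0$
$\frac{-3359 - 16980}{19599 + H{\left(-151,-60 \right)}} = \frac{-3359 - 16980}{19599 + 0} = - \frac{20339}{19599}$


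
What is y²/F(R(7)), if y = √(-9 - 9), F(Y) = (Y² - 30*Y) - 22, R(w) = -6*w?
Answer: -9/1501 ≈ -0.0059960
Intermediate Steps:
F(Y) = -22 + Y² - 30*Y
y = 3*I*√2 (y = √(-18) = 3*I*√2 ≈ 4.2426*I)
y²/F(R(7)) = (3*I*√2)²/(-22 + (-6*7)² - (-180)*7) = -18/(-22 + (-42)² - 30*(-42)) = -18/(-22 + 1764 + 1260) = -18/3002 = -18*1/3002 = -9/1501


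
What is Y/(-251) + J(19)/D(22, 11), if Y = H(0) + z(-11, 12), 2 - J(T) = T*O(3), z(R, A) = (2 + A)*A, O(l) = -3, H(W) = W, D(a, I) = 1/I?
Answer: 162731/251 ≈ 648.33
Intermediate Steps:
z(R, A) = A*(2 + A)
J(T) = 2 + 3*T (J(T) = 2 - T*(-3) = 2 - (-3)*T = 2 + 3*T)
Y = 168 (Y = 0 + 12*(2 + 12) = 0 + 12*14 = 0 + 168 = 168)
Y/(-251) + J(19)/D(22, 11) = 168/(-251) + (2 + 3*19)/(1/11) = 168*(-1/251) + (2 + 57)/(1/11) = -168/251 + 59*11 = -168/251 + 649 = 162731/251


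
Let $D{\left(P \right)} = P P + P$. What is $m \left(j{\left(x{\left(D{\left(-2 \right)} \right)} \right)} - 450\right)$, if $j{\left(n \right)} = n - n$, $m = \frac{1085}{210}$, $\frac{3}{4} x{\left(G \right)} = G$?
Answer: $-2325$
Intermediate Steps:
$D{\left(P \right)} = P + P^{2}$ ($D{\left(P \right)} = P^{2} + P = P + P^{2}$)
$x{\left(G \right)} = \frac{4 G}{3}$
$m = \frac{31}{6}$ ($m = 1085 \cdot \frac{1}{210} = \frac{31}{6} \approx 5.1667$)
$j{\left(n \right)} = 0$
$m \left(j{\left(x{\left(D{\left(-2 \right)} \right)} \right)} - 450\right) = \frac{31 \left(0 - 450\right)}{6} = \frac{31}{6} \left(-450\right) = -2325$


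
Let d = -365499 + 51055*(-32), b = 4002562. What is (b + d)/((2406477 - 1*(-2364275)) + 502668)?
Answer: 2003303/5273420 ≈ 0.37989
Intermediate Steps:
d = -1999259 (d = -365499 - 1633760 = -1999259)
(b + d)/((2406477 - 1*(-2364275)) + 502668) = (4002562 - 1999259)/((2406477 - 1*(-2364275)) + 502668) = 2003303/((2406477 + 2364275) + 502668) = 2003303/(4770752 + 502668) = 2003303/5273420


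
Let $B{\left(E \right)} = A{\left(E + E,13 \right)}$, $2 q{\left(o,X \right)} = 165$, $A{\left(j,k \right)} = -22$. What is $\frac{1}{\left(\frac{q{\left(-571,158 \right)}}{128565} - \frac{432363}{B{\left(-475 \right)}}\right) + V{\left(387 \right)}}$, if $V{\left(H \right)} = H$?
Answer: $\frac{94281}{1889378444} \approx 4.9901 \cdot 10^{-5}$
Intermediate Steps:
$q{\left(o,X \right)} = \frac{165}{2}$ ($q{\left(o,X \right)} = \frac{1}{2} \cdot 165 = \frac{165}{2}$)
$B{\left(E \right)} = -22$
$\frac{1}{\left(\frac{q{\left(-571,158 \right)}}{128565} - \frac{432363}{B{\left(-475 \right)}}\right) + V{\left(387 \right)}} = \frac{1}{\left(\frac{165}{2 \cdot 128565} - \frac{432363}{-22}\right) + 387} = \frac{1}{\left(\frac{165}{2} \cdot \frac{1}{128565} - - \frac{432363}{22}\right) + 387} = \frac{1}{\left(\frac{11}{17142} + \frac{432363}{22}\right) + 387} = \frac{1}{\frac{1852891697}{94281} + 387} = \frac{1}{\frac{1889378444}{94281}} = \frac{94281}{1889378444}$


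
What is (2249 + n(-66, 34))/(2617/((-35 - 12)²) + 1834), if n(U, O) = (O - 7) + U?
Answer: 4881890/4053923 ≈ 1.2042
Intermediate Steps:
n(U, O) = -7 + O + U (n(U, O) = (-7 + O) + U = -7 + O + U)
(2249 + n(-66, 34))/(2617/((-35 - 12)²) + 1834) = (2249 + (-7 + 34 - 66))/(2617/((-35 - 12)²) + 1834) = (2249 - 39)/(2617/((-47)²) + 1834) = 2210/(2617/2209 + 1834) = 2210/(4053923/2209) = 2210*(2209/4053923) = 4881890/4053923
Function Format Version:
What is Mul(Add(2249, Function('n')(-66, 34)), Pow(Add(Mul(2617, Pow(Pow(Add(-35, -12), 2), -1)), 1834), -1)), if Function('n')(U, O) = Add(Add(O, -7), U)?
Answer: Rational(4881890, 4053923) ≈ 1.2042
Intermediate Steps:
Function('n')(U, O) = Add(-7, O, U) (Function('n')(U, O) = Add(Add(-7, O), U) = Add(-7, O, U))
Mul(Add(2249, Function('n')(-66, 34)), Pow(Add(Mul(2617, Pow(Pow(Add(-35, -12), 2), -1)), 1834), -1)) = Mul(Add(2249, Add(-7, 34, -66)), Pow(Add(Mul(2617, Pow(Pow(Add(-35, -12), 2), -1)), 1834), -1)) = Mul(Add(2249, -39), Pow(Add(Mul(2617, Pow(Pow(-47, 2), -1)), 1834), -1)) = Mul(2210, Pow(Add(Mul(2617, Pow(2209, -1)), 1834), -1)) = Mul(2210, Pow(Add(Mul(2617, Rational(1, 2209)), 1834), -1)) = Mul(2210, Pow(Add(Rational(2617, 2209), 1834), -1)) = Mul(2210, Pow(Rational(4053923, 2209), -1)) = Mul(2210, Rational(2209, 4053923)) = Rational(4881890, 4053923)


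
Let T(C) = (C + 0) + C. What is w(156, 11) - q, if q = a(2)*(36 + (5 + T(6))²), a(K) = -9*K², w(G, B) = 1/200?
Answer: 2340001/200 ≈ 11700.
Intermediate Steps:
w(G, B) = 1/200
T(C) = 2*C (T(C) = C + C = 2*C)
q = -11700 (q = (-9*2²)*(36 + (5 + 2*6)²) = (-9*4)*(36 + (5 + 12)²) = -36*(36 + 17²) = -36*(36 + 289) = -36*325 = -11700)
w(156, 11) - q = 1/200 - 1*(-11700) = 1/200 + 11700 = 2340001/200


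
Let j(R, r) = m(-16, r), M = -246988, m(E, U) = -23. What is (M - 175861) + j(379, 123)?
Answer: -422872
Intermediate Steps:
j(R, r) = -23
(M - 175861) + j(379, 123) = (-246988 - 175861) - 23 = -422849 - 23 = -422872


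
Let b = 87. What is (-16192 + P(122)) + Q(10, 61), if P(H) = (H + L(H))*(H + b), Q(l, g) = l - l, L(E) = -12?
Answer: 6798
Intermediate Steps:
Q(l, g) = 0
P(H) = (-12 + H)*(87 + H) (P(H) = (H - 12)*(H + 87) = (-12 + H)*(87 + H))
(-16192 + P(122)) + Q(10, 61) = (-16192 + (-1044 + 122**2 + 75*122)) + 0 = (-16192 + (-1044 + 14884 + 9150)) + 0 = (-16192 + 22990) + 0 = 6798 + 0 = 6798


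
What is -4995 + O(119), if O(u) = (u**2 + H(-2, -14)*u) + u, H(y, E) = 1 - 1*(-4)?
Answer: 9880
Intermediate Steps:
H(y, E) = 5 (H(y, E) = 1 + 4 = 5)
O(u) = u**2 + 6*u (O(u) = (u**2 + 5*u) + u = u**2 + 6*u)
-4995 + O(119) = -4995 + 119*(6 + 119) = -4995 + 119*125 = -4995 + 14875 = 9880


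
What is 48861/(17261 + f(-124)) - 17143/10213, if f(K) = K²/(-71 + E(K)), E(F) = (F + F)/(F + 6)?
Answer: 120171774266/101048561479 ≈ 1.1892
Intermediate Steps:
E(F) = 2*F/(6 + F) (E(F) = (2*F)/(6 + F) = 2*F/(6 + F))
f(K) = K²/(-71 + 2*K/(6 + K))
48861/(17261 + f(-124)) - 17143/10213 = 48861/(17261 + (⅓)*(-124)²*(6 - 124)/(-142 - 23*(-124))) - 17143/10213 = 48861/(17261 + (⅓)*15376*(-118)/(-142 + 2852)) - 17143*1/10213 = 48861/(17261 + (⅓)*15376*(-118)/2710) - 2449/1459 = 48861/(17261 + (⅓)*15376*(1/2710)*(-118)) - 2449/1459 = 48861/(17261 - 907184/4065) - 2449/1459 = 48861/(69258781/4065) - 2449/1459 = 48861*(4065/69258781) - 2449/1459 = 198619965/69258781 - 2449/1459 = 120171774266/101048561479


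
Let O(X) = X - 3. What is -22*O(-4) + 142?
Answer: 296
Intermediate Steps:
O(X) = -3 + X
-22*O(-4) + 142 = -22*(-3 - 4) + 142 = -22*(-7) + 142 = 154 + 142 = 296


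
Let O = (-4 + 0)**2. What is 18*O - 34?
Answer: 254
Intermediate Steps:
O = 16 (O = (-4)**2 = 16)
18*O - 34 = 18*16 - 34 = 288 - 34 = 254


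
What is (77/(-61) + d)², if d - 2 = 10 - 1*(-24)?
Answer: 4490161/3721 ≈ 1206.7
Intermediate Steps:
d = 36 (d = 2 + (10 - 1*(-24)) = 2 + (10 + 24) = 2 + 34 = 36)
(77/(-61) + d)² = (77/(-61) + 36)² = (77*(-1/61) + 36)² = (-77/61 + 36)² = (2119/61)² = 4490161/3721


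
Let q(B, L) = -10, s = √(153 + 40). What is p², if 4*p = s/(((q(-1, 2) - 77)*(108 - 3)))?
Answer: 193/1335171600 ≈ 1.4455e-7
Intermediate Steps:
s = √193 ≈ 13.892
p = -√193/36540 (p = (√193/(((-10 - 77)*(108 - 3))))/4 = (√193/((-87*105)))/4 = (√193/(-9135))/4 = (√193*(-1/9135))/4 = (-√193/9135)/4 = -√193/36540 ≈ -0.00038020)
p² = (-√193/36540)² = 193/1335171600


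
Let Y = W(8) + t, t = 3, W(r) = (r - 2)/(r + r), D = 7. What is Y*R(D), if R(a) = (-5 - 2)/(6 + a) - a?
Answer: -1323/52 ≈ -25.442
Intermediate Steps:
W(r) = (-2 + r)/(2*r) (W(r) = (-2 + r)/((2*r)) = (-2 + r)*(1/(2*r)) = (-2 + r)/(2*r))
R(a) = -a - 7/(6 + a) (R(a) = -7/(6 + a) - a = -a - 7/(6 + a))
Y = 27/8 (Y = (½)*(-2 + 8)/8 + 3 = (½)*(⅛)*6 + 3 = 3/8 + 3 = 27/8 ≈ 3.3750)
Y*R(D) = 27*((-7 - 1*7² - 6*7)/(6 + 7))/8 = 27*((-7 - 1*49 - 42)/13)/8 = 27*((-7 - 49 - 42)/13)/8 = 27*((1/13)*(-98))/8 = (27/8)*(-98/13) = -1323/52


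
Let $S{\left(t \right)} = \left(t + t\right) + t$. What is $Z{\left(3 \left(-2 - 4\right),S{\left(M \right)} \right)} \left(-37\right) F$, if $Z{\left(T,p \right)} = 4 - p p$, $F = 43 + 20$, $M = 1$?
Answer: $11655$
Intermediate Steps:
$S{\left(t \right)} = 3 t$ ($S{\left(t \right)} = 2 t + t = 3 t$)
$F = 63$
$Z{\left(T,p \right)} = 4 - p^{2}$
$Z{\left(3 \left(-2 - 4\right),S{\left(M \right)} \right)} \left(-37\right) F = \left(4 - \left(3 \cdot 1\right)^{2}\right) \left(-37\right) 63 = \left(4 - 3^{2}\right) \left(-37\right) 63 = \left(4 - 9\right) \left(-37\right) 63 = \left(-5\right) \left(-37\right) 63 = 185 \cdot 63 = 11655$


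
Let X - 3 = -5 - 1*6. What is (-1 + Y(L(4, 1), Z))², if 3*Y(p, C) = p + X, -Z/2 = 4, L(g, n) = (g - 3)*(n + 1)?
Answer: 9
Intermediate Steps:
L(g, n) = (1 + n)*(-3 + g) (L(g, n) = (-3 + g)*(1 + n) = (1 + n)*(-3 + g))
X = -8 (X = 3 + (-5 - 1*6) = 3 + (-5 - 6) = 3 - 11 = -8)
Z = -8 (Z = -2*4 = -8)
Y(p, C) = -8/3 + p/3 (Y(p, C) = (p - 8)/3 = (-8 + p)/3 = -8/3 + p/3)
(-1 + Y(L(4, 1), Z))² = (-1 + (-8/3 + (-3 + 4 - 3*1 + 4*1)/3))² = (-1 + (-8/3 + (-3 + 4 - 3 + 4)/3))² = (-1 + (-8/3 + (⅓)*2))² = (-1 + (-8/3 + ⅔))² = (-1 - 2)² = (-3)² = 9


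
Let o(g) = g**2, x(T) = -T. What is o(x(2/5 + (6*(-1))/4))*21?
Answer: 2541/100 ≈ 25.410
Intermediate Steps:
o(x(2/5 + (6*(-1))/4))*21 = (-(2/5 + (6*(-1))/4))**2*21 = (-(2*(1/5) - 6*1/4))**2*21 = (-(2/5 - 3/2))**2*21 = (-1*(-11/10))**2*21 = (11/10)**2*21 = (121/100)*21 = 2541/100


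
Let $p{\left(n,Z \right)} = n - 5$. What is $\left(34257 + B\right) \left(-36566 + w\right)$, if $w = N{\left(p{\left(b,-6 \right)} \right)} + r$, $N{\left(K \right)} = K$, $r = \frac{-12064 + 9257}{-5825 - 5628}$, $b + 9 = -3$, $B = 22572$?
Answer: $- \frac{23810344672068}{11453} \approx -2.079 \cdot 10^{9}$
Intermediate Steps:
$b = -12$ ($b = -9 - 3 = -12$)
$p{\left(n,Z \right)} = -5 + n$ ($p{\left(n,Z \right)} = n - 5 = -5 + n$)
$r = \frac{2807}{11453}$ ($r = - \frac{2807}{-11453} = \left(-2807\right) \left(- \frac{1}{11453}\right) = \frac{2807}{11453} \approx 0.24509$)
$w = - \frac{191894}{11453}$ ($w = \left(-5 - 12\right) + \frac{2807}{11453} = -17 + \frac{2807}{11453} = - \frac{191894}{11453} \approx -16.755$)
$\left(34257 + B\right) \left(-36566 + w\right) = \left(34257 + 22572\right) \left(-36566 - \frac{191894}{11453}\right) = 56829 \left(- \frac{418982292}{11453}\right) = - \frac{23810344672068}{11453}$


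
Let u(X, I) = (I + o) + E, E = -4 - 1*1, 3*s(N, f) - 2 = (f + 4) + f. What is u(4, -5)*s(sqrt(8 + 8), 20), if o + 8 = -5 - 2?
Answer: -1150/3 ≈ -383.33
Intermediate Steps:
o = -15 (o = -8 + (-5 - 2) = -8 - 7 = -15)
s(N, f) = 2 + 2*f/3 (s(N, f) = 2/3 + ((f + 4) + f)/3 = 2/3 + ((4 + f) + f)/3 = 2/3 + (4 + 2*f)/3 = 2/3 + (4/3 + 2*f/3) = 2 + 2*f/3)
E = -5 (E = -4 - 1 = -5)
u(X, I) = -20 + I (u(X, I) = (I - 15) - 5 = (-15 + I) - 5 = -20 + I)
u(4, -5)*s(sqrt(8 + 8), 20) = (-20 - 5)*(2 + (2/3)*20) = -25*(2 + 40/3) = -25*46/3 = -1150/3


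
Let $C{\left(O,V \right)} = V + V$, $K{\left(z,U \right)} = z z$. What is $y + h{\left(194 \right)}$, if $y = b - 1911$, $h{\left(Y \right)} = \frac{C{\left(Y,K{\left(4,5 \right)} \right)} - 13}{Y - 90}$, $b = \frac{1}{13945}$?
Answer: $- \frac{2771220021}{1450280} \approx -1910.8$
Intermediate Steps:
$K{\left(z,U \right)} = z^{2}$
$C{\left(O,V \right)} = 2 V$
$b = \frac{1}{13945} \approx 7.171 \cdot 10^{-5}$
$h{\left(Y \right)} = \frac{19}{-90 + Y}$ ($h{\left(Y \right)} = \frac{2 \cdot 4^{2} - 13}{Y - 90} = \frac{2 \cdot 16 - 13}{-90 + Y} = \frac{32 - 13}{-90 + Y} = \frac{19}{-90 + Y}$)
$y = - \frac{26648894}{13945}$ ($y = \frac{1}{13945} - 1911 = - \frac{26648894}{13945} \approx -1911.0$)
$y + h{\left(194 \right)} = - \frac{26648894}{13945} + \frac{19}{-90 + 194} = - \frac{26648894}{13945} + \frac{19}{104} = - \frac{2771220021}{1450280}$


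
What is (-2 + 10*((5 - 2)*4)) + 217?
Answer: 335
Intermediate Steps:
(-2 + 10*((5 - 2)*4)) + 217 = (-2 + 10*(3*4)) + 217 = (-2 + 10*12) + 217 = (-2 + 120) + 217 = 118 + 217 = 335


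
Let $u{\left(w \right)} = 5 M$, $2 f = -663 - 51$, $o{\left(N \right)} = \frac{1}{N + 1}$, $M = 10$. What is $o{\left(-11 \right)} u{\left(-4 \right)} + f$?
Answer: $-362$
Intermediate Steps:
$o{\left(N \right)} = \frac{1}{1 + N}$
$f = -357$ ($f = \frac{-663 - 51}{2} = \frac{1}{2} \left(-714\right) = -357$)
$u{\left(w \right)} = 50$ ($u{\left(w \right)} = 5 \cdot 10 = 50$)
$o{\left(-11 \right)} u{\left(-4 \right)} + f = \frac{1}{1 - 11} \cdot 50 - 357 = \frac{1}{-10} \cdot 50 - 357 = \left(- \frac{1}{10}\right) 50 - 357 = -5 - 357 = -362$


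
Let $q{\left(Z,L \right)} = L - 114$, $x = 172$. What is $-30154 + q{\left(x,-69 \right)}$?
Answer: $-30337$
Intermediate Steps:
$q{\left(Z,L \right)} = -114 + L$
$-30154 + q{\left(x,-69 \right)} = -30154 - 183 = -30337$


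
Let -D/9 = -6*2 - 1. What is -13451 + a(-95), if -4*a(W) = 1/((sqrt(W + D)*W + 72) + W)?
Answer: -10654321907/792084 + 95*sqrt(22)/792084 ≈ -13451.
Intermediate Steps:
D = 117 (D = -9*(-6*2 - 1) = -9*(-12 - 1) = -9*(-13) = 117)
a(W) = -1/(4*(72 + W + W*sqrt(117 + W))) (a(W) = -1/(4*((sqrt(W + 117)*W + 72) + W)) = -1/(4*((sqrt(117 + W)*W + 72) + W)) = -1/(4*((W*sqrt(117 + W) + 72) + W)) = -1/(4*((72 + W*sqrt(117 + W)) + W)) = -1/(4*(72 + W + W*sqrt(117 + W))))
-13451 + a(-95) = -13451 - 1/(288 + 4*(-95) + 4*(-95)*sqrt(117 - 95)) = -13451 - 1/(288 - 380 + 4*(-95)*sqrt(22)) = -13451 - 1/(288 - 380 - 380*sqrt(22)) = -13451 - 1/(-92 - 380*sqrt(22))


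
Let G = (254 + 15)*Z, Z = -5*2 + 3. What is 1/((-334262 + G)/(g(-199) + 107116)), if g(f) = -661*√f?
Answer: -107116/336145 + 661*I*√199/336145 ≈ -0.31866 + 0.02774*I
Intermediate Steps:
Z = -7 (Z = -10 + 3 = -7)
G = -1883 (G = (254 + 15)*(-7) = 269*(-7) = -1883)
1/((-334262 + G)/(g(-199) + 107116)) = 1/((-334262 - 1883)/(-661*I*√199 + 107116)) = 1/(-336145/(-661*I*√199 + 107116)) = 1/(-336145/(107116 - 661*I*√199)) = -107116/336145 + 661*I*√199/336145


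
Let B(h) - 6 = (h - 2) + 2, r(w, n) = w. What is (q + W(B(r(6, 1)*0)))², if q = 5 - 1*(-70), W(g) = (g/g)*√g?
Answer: (75 + √6)² ≈ 5998.4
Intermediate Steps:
B(h) = 6 + h (B(h) = 6 + ((h - 2) + 2) = 6 + ((-2 + h) + 2) = 6 + h)
W(g) = √g (W(g) = 1*√g = √g)
q = 75 (q = 5 + 70 = 75)
(q + W(B(r(6, 1)*0)))² = (75 + √(6 + 6*0))² = (75 + √(6 + 0))² = (75 + √6)²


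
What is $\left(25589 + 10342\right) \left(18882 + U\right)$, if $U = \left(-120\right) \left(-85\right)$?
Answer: $1044945342$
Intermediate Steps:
$U = 10200$
$\left(25589 + 10342\right) \left(18882 + U\right) = \left(25589 + 10342\right) \left(18882 + 10200\right) = 35931 \cdot 29082 = 1044945342$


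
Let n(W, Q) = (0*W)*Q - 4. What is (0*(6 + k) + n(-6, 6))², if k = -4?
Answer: 16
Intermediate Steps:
n(W, Q) = -4 (n(W, Q) = 0*Q - 4 = 0 - 4 = -4)
(0*(6 + k) + n(-6, 6))² = (0*(6 - 4) - 4)² = (0*2 - 4)² = (0 - 4)² = (-4)² = 16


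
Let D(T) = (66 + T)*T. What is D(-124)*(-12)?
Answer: -86304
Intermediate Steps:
D(T) = T*(66 + T)
D(-124)*(-12) = -124*(66 - 124)*(-12) = -124*(-58)*(-12) = 7192*(-12) = -86304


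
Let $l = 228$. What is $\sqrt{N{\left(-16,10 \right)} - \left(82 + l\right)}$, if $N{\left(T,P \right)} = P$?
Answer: $10 i \sqrt{3} \approx 17.32 i$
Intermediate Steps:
$\sqrt{N{\left(-16,10 \right)} - \left(82 + l\right)} = \sqrt{10 - 310} = \sqrt{-300} = 10 i \sqrt{3}$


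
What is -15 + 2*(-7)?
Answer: -29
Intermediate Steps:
-15 + 2*(-7) = -15 - 14 = -29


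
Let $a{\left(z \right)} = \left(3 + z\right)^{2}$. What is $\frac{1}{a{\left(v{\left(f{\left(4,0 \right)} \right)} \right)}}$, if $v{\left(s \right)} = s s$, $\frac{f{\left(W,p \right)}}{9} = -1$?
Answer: $\frac{1}{7056} \approx 0.00014172$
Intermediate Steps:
$f{\left(W,p \right)} = -9$ ($f{\left(W,p \right)} = 9 \left(-1\right) = -9$)
$v{\left(s \right)} = s^{2}$
$\frac{1}{a{\left(v{\left(f{\left(4,0 \right)} \right)} \right)}} = \frac{1}{\left(3 + \left(-9\right)^{2}\right)^{2}} = \frac{1}{\left(3 + 81\right)^{2}} = \frac{1}{84^{2}} = \frac{1}{7056}$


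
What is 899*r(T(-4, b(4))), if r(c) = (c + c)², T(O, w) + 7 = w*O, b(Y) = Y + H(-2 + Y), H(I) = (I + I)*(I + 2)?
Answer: 27218124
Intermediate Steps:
H(I) = 2*I*(2 + I) (H(I) = (2*I)*(2 + I) = 2*I*(2 + I))
b(Y) = Y + 2*Y*(-2 + Y) (b(Y) = Y + 2*(-2 + Y)*(2 + (-2 + Y)) = Y + 2*(-2 + Y)*Y = Y + 2*Y*(-2 + Y))
T(O, w) = -7 + O*w (T(O, w) = -7 + w*O = -7 + O*w)
r(c) = 4*c² (r(c) = (2*c)² = 4*c²)
899*r(T(-4, b(4))) = 899*(4*(-7 - 16*(-3 + 2*4))²) = 899*(4*(-7 - 16*(-3 + 8))²) = 899*(4*(-7 - 16*5)²) = 899*(4*(-7 - 4*20)²) = 899*(4*(-7 - 80)²) = 899*(4*(-87)²) = 899*(4*7569) = 899*30276 = 27218124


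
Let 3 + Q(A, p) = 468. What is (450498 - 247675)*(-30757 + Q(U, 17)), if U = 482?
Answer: -6143914316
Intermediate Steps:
Q(A, p) = 465 (Q(A, p) = -3 + 468 = 465)
(450498 - 247675)*(-30757 + Q(U, 17)) = (450498 - 247675)*(-30757 + 465) = 202823*(-30292) = -6143914316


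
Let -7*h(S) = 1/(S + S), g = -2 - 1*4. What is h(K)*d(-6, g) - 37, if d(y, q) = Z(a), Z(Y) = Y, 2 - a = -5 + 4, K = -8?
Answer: -4141/112 ≈ -36.973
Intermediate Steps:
g = -6 (g = -2 - 4 = -6)
a = 3 (a = 2 - (-5 + 4) = 2 - 1*(-1) = 2 + 1 = 3)
d(y, q) = 3
h(S) = -1/(14*S) (h(S) = -1/(7*(S + S)) = -1/(2*S)/7 = -1/(14*S))
h(K)*d(-6, g) - 37 = -1/14/(-8)*3 - 37 = -1/14*(-⅛)*3 - 37 = (1/112)*3 - 37 = 3/112 - 37 = -4141/112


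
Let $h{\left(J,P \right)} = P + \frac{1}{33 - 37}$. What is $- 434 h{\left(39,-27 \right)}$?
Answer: $\frac{23653}{2} \approx 11827.0$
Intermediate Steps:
$h{\left(J,P \right)} = - \frac{1}{4} + P$ ($h{\left(J,P \right)} = P + \frac{1}{-4} = P - \frac{1}{4} = - \frac{1}{4} + P$)
$- 434 h{\left(39,-27 \right)} = - 434 \left(- \frac{1}{4} - 27\right) = \left(-434\right) \left(- \frac{109}{4}\right) = \frac{23653}{2}$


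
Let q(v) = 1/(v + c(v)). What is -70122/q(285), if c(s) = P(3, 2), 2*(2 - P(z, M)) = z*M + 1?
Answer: -19879587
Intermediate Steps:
P(z, M) = 3/2 - M*z/2 (P(z, M) = 2 - (z*M + 1)/2 = 2 - (M*z + 1)/2 = 2 - (1 + M*z)/2 = 2 + (-½ - M*z/2) = 3/2 - M*z/2)
c(s) = -3/2 (c(s) = 3/2 - ½*2*3 = 3/2 - 3 = -3/2)
q(v) = 1/(-3/2 + v) (q(v) = 1/(v - 3/2) = 1/(-3/2 + v))
-70122/q(285) = -70122/(2/(-3 + 2*285)) = -70122/(2/(-3 + 570)) = -70122/(2/567) = -70122/(2*(1/567)) = -70122/2/567 = -70122*567/2 = -19879587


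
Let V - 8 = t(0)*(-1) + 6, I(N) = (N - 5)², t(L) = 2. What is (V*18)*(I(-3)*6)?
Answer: 82944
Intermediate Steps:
I(N) = (-5 + N)²
V = 12 (V = 8 + (2*(-1) + 6) = 8 + (-2 + 6) = 8 + 4 = 12)
(V*18)*(I(-3)*6) = (12*18)*((-5 - 3)²*6) = 216*((-8)²*6) = 216*(64*6) = 216*384 = 82944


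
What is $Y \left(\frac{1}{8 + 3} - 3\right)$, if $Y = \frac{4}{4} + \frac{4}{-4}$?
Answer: $0$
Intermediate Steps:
$Y = 0$ ($Y = 4 \cdot \frac{1}{4} + 4 \left(- \frac{1}{4}\right) = 1 - 1 = 0$)
$Y \left(\frac{1}{8 + 3} - 3\right) = 0 \left(\frac{1}{8 + 3} - 3\right) = 0 \left(\frac{1}{11} - 3\right) = 0 \left(- \frac{32}{11}\right) = 0$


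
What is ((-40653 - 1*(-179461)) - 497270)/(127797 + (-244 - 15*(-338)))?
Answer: -358462/132623 ≈ -2.7029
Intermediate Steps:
((-40653 - 1*(-179461)) - 497270)/(127797 + (-244 - 15*(-338))) = ((-40653 + 179461) - 497270)/(127797 + (-244 + 5070)) = (138808 - 497270)/(127797 + 4826) = -358462/132623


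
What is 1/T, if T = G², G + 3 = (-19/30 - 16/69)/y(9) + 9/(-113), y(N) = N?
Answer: 54713888100/551821665409 ≈ 0.099151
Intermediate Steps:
G = -742847/233910 (G = -3 + ((-19/30 - 16/69)/9 + 9/(-113)) = -3 + ((-19*1/30 - 16*1/69)*(⅑) + 9*(-1/113)) = -3 + ((-19/30 - 16/69)*(⅑) - 9/113) = -3 + (-199/230*⅑ - 9/113) = -3 + (-199/2070 - 9/113) = -3 - 41117/233910 = -742847/233910 ≈ -3.1758)
T = 551821665409/54713888100 (T = (-742847/233910)² = 551821665409/54713888100 ≈ 10.086)
1/T = 1/(551821665409/54713888100) = 54713888100/551821665409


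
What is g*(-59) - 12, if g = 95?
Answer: -5617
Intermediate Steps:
g*(-59) - 12 = 95*(-59) - 12 = -5605 - 12 = -5617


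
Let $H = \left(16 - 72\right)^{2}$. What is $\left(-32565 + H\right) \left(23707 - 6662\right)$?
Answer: $-501617305$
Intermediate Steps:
$H = 3136$ ($H = \left(-56\right)^{2} = 3136$)
$\left(-32565 + H\right) \left(23707 - 6662\right) = \left(-32565 + 3136\right) \left(23707 - 6662\right) = \left(-29429\right) 17045 = -501617305$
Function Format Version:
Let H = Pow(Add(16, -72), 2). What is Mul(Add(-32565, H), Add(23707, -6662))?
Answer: -501617305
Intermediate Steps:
H = 3136 (H = Pow(-56, 2) = 3136)
Mul(Add(-32565, H), Add(23707, -6662)) = Mul(Add(-32565, 3136), Add(23707, -6662)) = Mul(-29429, 17045) = -501617305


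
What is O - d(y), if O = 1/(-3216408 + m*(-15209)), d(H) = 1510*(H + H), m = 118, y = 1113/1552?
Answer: -2105438643719/972147580 ≈ -2165.8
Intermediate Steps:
y = 1113/1552 (y = 1113*(1/1552) = 1113/1552 ≈ 0.71714)
d(H) = 3020*H (d(H) = 1510*(2*H) = 3020*H)
O = -1/5011070 (O = 1/(-3216408 + 118*(-15209)) = 1/(-3216408 - 1794662) = 1/(-5011070) = -1/5011070 ≈ -1.9956e-7)
O - d(y) = -1/5011070 - 3020*1113/1552 = -1/5011070 - 1*840315/388 = -1/5011070 - 840315/388 = -2105438643719/972147580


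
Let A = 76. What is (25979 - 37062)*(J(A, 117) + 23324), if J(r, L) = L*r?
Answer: -357049928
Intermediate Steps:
(25979 - 37062)*(J(A, 117) + 23324) = (25979 - 37062)*(117*76 + 23324) = -11083*(8892 + 23324) = -11083*32216 = -357049928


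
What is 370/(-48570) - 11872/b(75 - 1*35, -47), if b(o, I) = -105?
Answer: 915213/8095 ≈ 113.06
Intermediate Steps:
370/(-48570) - 11872/b(75 - 1*35, -47) = 370/(-48570) - 11872/(-105) = 370*(-1/48570) - 11872*(-1/105) = -37/4857 + 1696/15 = 915213/8095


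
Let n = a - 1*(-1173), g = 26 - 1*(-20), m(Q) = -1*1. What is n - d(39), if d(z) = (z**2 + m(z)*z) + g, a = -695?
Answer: -1050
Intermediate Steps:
m(Q) = -1
g = 46 (g = 26 + 20 = 46)
d(z) = 46 + z**2 - z (d(z) = (z**2 - z) + 46 = 46 + z**2 - z)
n = 478 (n = -695 - 1*(-1173) = -695 + 1173 = 478)
n - d(39) = 478 - (46 + 39**2 - 1*39) = 478 - (46 + 1521 - 39) = 478 - 1*1528 = 478 - 1528 = -1050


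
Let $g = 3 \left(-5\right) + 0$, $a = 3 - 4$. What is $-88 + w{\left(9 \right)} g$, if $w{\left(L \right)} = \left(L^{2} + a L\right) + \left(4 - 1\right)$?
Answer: $-1213$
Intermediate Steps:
$a = -1$ ($a = 3 - 4 = -1$)
$w{\left(L \right)} = 3 + L^{2} - L$ ($w{\left(L \right)} = \left(L^{2} - L\right) + \left(4 - 1\right) = \left(L^{2} - L\right) + 3 = 3 + L^{2} - L$)
$g = -15$ ($g = -15 + 0 = -15$)
$-88 + w{\left(9 \right)} g = -88 + \left(3 + 9^{2} - 9\right) \left(-15\right) = -88 + \left(3 + 81 - 9\right) \left(-15\right) = -88 + 75 \left(-15\right) = -88 - 1125 = -1213$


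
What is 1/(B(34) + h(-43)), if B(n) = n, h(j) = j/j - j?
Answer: 1/78 ≈ 0.012821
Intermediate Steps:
h(j) = 1 - j
1/(B(34) + h(-43)) = 1/(34 + (1 - 1*(-43))) = 1/(34 + (1 + 43)) = 1/(34 + 44) = 1/78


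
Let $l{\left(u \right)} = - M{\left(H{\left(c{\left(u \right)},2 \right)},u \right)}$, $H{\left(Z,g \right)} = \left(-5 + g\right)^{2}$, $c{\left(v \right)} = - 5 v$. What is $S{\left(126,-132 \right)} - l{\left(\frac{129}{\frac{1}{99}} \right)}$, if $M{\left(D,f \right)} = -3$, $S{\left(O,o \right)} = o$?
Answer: $-135$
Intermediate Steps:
$l{\left(u \right)} = 3$ ($l{\left(u \right)} = \left(-1\right) \left(-3\right) = 3$)
$S{\left(126,-132 \right)} - l{\left(\frac{129}{\frac{1}{99}} \right)} = -132 - 3 = -135$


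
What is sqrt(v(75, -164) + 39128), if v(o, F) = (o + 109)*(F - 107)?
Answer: 4*I*sqrt(671) ≈ 103.61*I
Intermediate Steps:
v(o, F) = (-107 + F)*(109 + o) (v(o, F) = (109 + o)*(-107 + F) = (-107 + F)*(109 + o))
sqrt(v(75, -164) + 39128) = sqrt((-11663 - 107*75 + 109*(-164) - 164*75) + 39128) = sqrt((-11663 - 8025 - 17876 - 12300) + 39128) = sqrt(-49864 + 39128) = sqrt(-10736) = 4*I*sqrt(671)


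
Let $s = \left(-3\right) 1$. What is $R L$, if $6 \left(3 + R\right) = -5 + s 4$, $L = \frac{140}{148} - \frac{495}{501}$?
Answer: $\frac{4550}{18537} \approx 0.24546$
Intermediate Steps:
$s = -3$
$L = - \frac{260}{6179}$ ($L = 140 \cdot \frac{1}{148} - \frac{165}{167} = \frac{35}{37} - \frac{165}{167} = - \frac{260}{6179} \approx -0.042078$)
$R = - \frac{35}{6}$ ($R = -3 + \frac{-5 - 12}{6} = -3 + \frac{1}{6} \left(-17\right) = -3 - \frac{17}{6} = - \frac{35}{6} \approx -5.8333$)
$R L = \left(- \frac{35}{6}\right) \left(- \frac{260}{6179}\right) = \frac{4550}{18537}$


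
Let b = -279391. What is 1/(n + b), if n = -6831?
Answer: -1/286222 ≈ -3.4938e-6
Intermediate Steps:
1/(n + b) = 1/(-6831 - 279391) = 1/(-286222) = -1/286222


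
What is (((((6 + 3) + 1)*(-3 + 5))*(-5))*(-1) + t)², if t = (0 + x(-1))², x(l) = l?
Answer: 10201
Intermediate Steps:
t = 1 (t = (0 - 1)² = (-1)² = 1)
(((((6 + 3) + 1)*(-3 + 5))*(-5))*(-1) + t)² = (((((6 + 3) + 1)*(-3 + 5))*(-5))*(-1) + 1)² = ((((9 + 1)*2)*(-5))*(-1) + 1)² = (((10*2)*(-5))*(-1) + 1)² = ((20*(-5))*(-1) + 1)² = (-100*(-1) + 1)² = (100 + 1)² = 101² = 10201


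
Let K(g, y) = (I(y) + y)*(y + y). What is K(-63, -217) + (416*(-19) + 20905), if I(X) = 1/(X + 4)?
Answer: 22829561/213 ≈ 1.0718e+5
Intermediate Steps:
I(X) = 1/(4 + X)
K(g, y) = 2*y*(y + 1/(4 + y)) (K(g, y) = (1/(4 + y) + y)*(y + y) = (y + 1/(4 + y))*(2*y) = 2*y*(y + 1/(4 + y)))
K(-63, -217) + (416*(-19) + 20905) = 2*(-217)*(1 - 217*(4 - 217))/(4 - 217) + (416*(-19) + 20905) = 2*(-217)*(1 - 217*(-213))/(-213) + (-7904 + 20905) = 2*(-217)*(-1/213)*(1 + 46221) + 13001 = 2*(-217)*(-1/213)*46222 + 13001 = 20060348/213 + 13001 = 22829561/213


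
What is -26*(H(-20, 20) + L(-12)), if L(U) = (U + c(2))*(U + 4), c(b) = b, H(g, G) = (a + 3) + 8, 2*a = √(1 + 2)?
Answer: -2366 - 13*√3 ≈ -2388.5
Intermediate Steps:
a = √3/2 (a = √(1 + 2)/2 = √3/2 ≈ 0.86602)
H(g, G) = 11 + √3/2 (H(g, G) = (√3/2 + 3) + 8 = (3 + √3/2) + 8 = 11 + √3/2)
L(U) = (2 + U)*(4 + U) (L(U) = (U + 2)*(U + 4) = (2 + U)*(4 + U))
-26*(H(-20, 20) + L(-12)) = -26*((11 + √3/2) + (8 + (-12)² + 6*(-12))) = -26*((11 + √3/2) + (8 + 144 - 72)) = -26*((11 + √3/2) + 80) = -26*(91 + √3/2) = -2366 - 13*√3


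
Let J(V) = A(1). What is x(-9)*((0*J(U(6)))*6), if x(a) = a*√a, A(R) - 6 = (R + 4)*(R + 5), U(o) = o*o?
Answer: 0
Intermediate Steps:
U(o) = o²
A(R) = 6 + (4 + R)*(5 + R) (A(R) = 6 + (R + 4)*(R + 5) = 6 + (4 + R)*(5 + R))
J(V) = 36 (J(V) = 26 + 1² + 9*1 = 26 + 1 + 9 = 36)
x(a) = a^(3/2)
x(-9)*((0*J(U(6)))*6) = (-9)^(3/2)*((0*36)*6) = (-27*I)*(0*6) = -27*I*0 = 0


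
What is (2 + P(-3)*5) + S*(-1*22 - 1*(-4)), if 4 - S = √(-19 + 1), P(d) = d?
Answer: -85 + 54*I*√2 ≈ -85.0 + 76.368*I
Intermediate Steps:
S = 4 - 3*I*√2 (S = 4 - √(-19 + 1) = 4 - √(-18) = 4 - 3*I*√2 ≈ 4.0 - 4.2426*I)
(2 + P(-3)*5) + S*(-1*22 - 1*(-4)) = (2 - 3*5) + (4 - 3*I*√2)*(-1*22 - 1*(-4)) = (2 - 15) + (4 - 3*I*√2)*(-22 + 4) = -13 + (4 - 3*I*√2)*(-18) = -13 + (-72 + 54*I*√2) = -85 + 54*I*√2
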